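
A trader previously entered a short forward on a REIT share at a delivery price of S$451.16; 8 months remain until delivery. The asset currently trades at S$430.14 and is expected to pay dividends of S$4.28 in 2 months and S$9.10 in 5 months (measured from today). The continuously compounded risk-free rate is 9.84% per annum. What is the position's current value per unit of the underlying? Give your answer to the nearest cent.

S$5.32

PV(remaining dividends) I = 4.28·e^(−0.0984·2/12) + 9.10·e^(−0.0984·5/12) = 12.9448
Current forward F = (S − I)·e^(rT) = (430.14 − 12.9448)·e^(0.0984·8/12) = 417.1952 × 1.067800 = 445.4810
Value (long) = (F − K)·e^(−rT) = (445.4810 − 451.16) × 0.936505 = -5.3184
Short position value = −(long value) = S$5.32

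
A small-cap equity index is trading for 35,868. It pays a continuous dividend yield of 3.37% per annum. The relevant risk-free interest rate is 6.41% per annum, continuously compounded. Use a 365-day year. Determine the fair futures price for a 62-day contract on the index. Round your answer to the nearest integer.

36,054

F = S·e^((r − q)T) = 35868 · e^((0.0641 − 0.0337) × 62/365)
= 35868 · e^0.005164 = 35868 × 1.005177
F = 36,054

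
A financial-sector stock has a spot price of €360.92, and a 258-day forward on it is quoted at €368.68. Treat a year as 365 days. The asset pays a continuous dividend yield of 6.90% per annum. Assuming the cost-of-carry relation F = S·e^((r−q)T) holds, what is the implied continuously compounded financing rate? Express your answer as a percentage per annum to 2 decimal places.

9.91%

From F = S·e^((r−q)T): (r − q) = ln(F/S)/T
ln(368.68/360.92) = ln(1.021501) = 0.021273
(r − q) = 0.021273 / (258/365) = 0.030096
r = ln(F/S)/T + q = 0.030096 + 0.0690 = 0.099096
r = 9.91%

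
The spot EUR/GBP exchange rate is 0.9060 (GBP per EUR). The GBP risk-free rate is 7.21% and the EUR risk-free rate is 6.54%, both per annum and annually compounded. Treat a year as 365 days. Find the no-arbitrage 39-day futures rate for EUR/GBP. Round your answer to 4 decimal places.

0.9066

By covered interest parity, F = S · (1+r_GBP)^T / (1+r_EUR)^T
= 0.9060 × 1.007467 / 1.006792 = 0.9060 × 1.000670
F = 0.9066 GBP per EUR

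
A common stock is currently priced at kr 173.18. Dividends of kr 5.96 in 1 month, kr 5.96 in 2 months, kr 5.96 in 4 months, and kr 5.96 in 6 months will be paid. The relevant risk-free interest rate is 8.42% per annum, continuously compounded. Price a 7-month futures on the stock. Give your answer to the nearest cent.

PV(dividends) I = 5.96·e^(−0.0842·1/12) + 5.96·e^(−0.0842·2/12) + 5.96·e^(−0.0842·4/12) + 5.96·e^(−0.0842·6/12)
I = 5.9183 + 5.8769 + 5.7950 + 5.7143 = 23.3045
F = (S − I)·e^(rT) = (173.18 − 23.3045) · e^(0.0842·7/12)
= 149.8755 · e^0.049117 = 149.8755 × 1.050343 = kr 157.42

kr 157.42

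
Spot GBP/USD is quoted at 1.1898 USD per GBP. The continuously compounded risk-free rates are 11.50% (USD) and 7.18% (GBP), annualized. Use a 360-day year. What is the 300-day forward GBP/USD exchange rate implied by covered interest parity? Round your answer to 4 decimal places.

F = S·e^((r_USD − r_GBP)T) = 1.1898 · e^((0.1150 − 0.0718) × 300/360)
= 1.1898 · e^0.036000 = 1.1898 × 1.036656
F = 1.2334 USD per GBP

1.2334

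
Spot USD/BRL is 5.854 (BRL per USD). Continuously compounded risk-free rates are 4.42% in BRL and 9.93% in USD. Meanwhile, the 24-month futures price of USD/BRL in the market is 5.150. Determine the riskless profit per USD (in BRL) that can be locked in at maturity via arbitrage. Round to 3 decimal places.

Fair futures: F* = S·e^(carry·T), with carry = (r_BRL − r_USD) = 0.0442 − 0.0993 = -0.0551
F* = 5.854 · e^(-0.0551 × 24/12) = 5.854 · e^-0.110200 = 5.854 × 0.895655 = 5.2432
Market 5.150 < fair 5.2432: forward underpriced → reverse cash-and-carry (short spot, go long the forward).
At maturity, profit = |F_mkt − F*| = |5.150 − 5.2432| = 0.093 per USD (in BRL)

0.093 per USD (in BRL)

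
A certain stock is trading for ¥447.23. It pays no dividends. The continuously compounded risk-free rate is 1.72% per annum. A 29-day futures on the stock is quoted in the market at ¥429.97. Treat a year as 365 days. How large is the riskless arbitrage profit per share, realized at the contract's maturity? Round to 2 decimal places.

¥17.87 per share

Fair futures: F* = S·e^(carry·T), with carry = r = 0.0172
F* = 447.23 · e^(0.0172 × 29/365) = 447.23 · e^0.001367 = 447.23 × 1.001368 = ¥447.8418
Market ¥429.97 < fair ¥447.8418: forward underpriced → reverse cash-and-carry (short spot, go long the forward).
At maturity, profit = |F_mkt − F*| = |429.97 − 447.8418| = ¥17.87 per share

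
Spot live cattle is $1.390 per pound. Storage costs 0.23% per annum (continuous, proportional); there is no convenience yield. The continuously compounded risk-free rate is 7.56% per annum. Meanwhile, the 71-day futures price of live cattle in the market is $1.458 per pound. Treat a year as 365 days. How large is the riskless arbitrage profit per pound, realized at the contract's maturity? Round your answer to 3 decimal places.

$0.047 per pound

Fair futures: F* = S·e^(carry·T), with carry = (r + u) = 0.0756 + 0.0023 = 0.0779
F* = 1.390 · e^(0.0779 × 71/365) = 1.390 · e^0.015153 = 1.390 × 1.015268 = $1.4112
Market $1.458 > fair $1.4112: forward overpriced → cash-and-carry (buy spot, short the forward).
At maturity, profit = |F_mkt − F*| = |1.458 − 1.4112| = $0.047 per pound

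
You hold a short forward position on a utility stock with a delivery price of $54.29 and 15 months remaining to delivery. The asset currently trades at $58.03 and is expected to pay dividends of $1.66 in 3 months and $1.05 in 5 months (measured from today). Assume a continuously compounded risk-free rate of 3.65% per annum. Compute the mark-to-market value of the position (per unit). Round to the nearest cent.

-$3.48

PV(remaining dividends) I = 1.66·e^(−0.0365·3/12) + 1.05·e^(−0.0365·5/12) = 2.6791
Current forward F = (S − I)·e^(rT) = (58.03 − 2.6791)·e^(0.0365·15/12) = 55.3509 × 1.046682 = 57.9348
Value (long) = (F − K)·e^(−rT) = (57.9348 − 54.29) × 0.955400 = 3.4822
Short position value = −(long value) = -$3.48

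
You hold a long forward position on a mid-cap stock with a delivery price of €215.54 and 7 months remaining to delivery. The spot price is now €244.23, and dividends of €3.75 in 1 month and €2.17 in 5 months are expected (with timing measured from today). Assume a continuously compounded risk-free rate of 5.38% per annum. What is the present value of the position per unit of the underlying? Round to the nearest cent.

PV(remaining dividends) I = 3.75·e^(−0.0538·1/12) + 2.17·e^(−0.0538·5/12) = 5.8551
Current forward F = (S − I)·e^(rT) = (244.23 − 5.8551)·e^(0.0538·7/12) = 238.3749 × 1.031881 = 245.9745
Value (long) = (F − K)·e^(−rT) = (245.9745 − 215.54) × 0.969104 = 29.4942
Value = €29.49

€29.49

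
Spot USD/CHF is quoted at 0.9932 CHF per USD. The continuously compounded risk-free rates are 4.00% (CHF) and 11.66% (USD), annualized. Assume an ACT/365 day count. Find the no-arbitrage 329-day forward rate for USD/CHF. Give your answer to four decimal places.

0.9269

F = S·e^((r_CHF − r_USD)T) = 0.9932 · e^((0.0400 − 0.1166) × 329/365)
= 0.9932 · e^-0.069045 = 0.9932 × 0.933285
F = 0.9269 CHF per USD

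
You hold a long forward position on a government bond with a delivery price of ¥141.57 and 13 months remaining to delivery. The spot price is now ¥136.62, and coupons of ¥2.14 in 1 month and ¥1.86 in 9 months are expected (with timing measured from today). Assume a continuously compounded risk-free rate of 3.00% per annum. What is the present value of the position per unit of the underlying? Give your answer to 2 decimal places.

PV(remaining coupons) I = 2.14·e^(−0.0300·1/12) + 1.86·e^(−0.0300·9/12) = 3.9533
Current forward F = (S − I)·e^(rT) = (136.62 − 3.9533)·e^(0.0300·13/12) = 132.6667 × 1.033034 = 137.0492
Value (long) = (F − K)·e^(−rT) = (137.0492 − 141.57) × 0.968022 = -4.3762
Value = -¥4.38

-¥4.38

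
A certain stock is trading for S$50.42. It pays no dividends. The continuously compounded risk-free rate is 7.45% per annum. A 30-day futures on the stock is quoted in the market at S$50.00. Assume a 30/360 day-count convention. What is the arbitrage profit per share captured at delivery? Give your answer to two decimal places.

Fair futures: F* = S·e^(carry·T), with carry = r = 0.0745
F* = 50.42 · e^(0.0745 × 30/360) = 50.42 · e^0.006208 = 50.42 × 1.006227 = S$50.7340
Market S$50.00 < fair S$50.7340: forward underpriced → reverse cash-and-carry (short spot, go long the forward).
At maturity, profit = |F_mkt − F*| = |50.00 − 50.7340| = S$0.73 per share

S$0.73 per share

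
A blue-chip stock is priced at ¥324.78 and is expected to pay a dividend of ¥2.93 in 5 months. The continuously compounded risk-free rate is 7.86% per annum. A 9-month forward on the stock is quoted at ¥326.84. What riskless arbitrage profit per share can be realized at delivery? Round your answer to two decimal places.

¥14.65 per share

PV(dividends) I = 2.93·e^(−0.0786·5/12) = 2.8356
Fair forward F* = (S − I)·e^(rT) = (324.78 − 2.8356)·e^0.058950 = 321.9444 × 1.060722 = 341.4935
Market ¥326.84 < fair 341.4935: forward underpriced → reverse cash-and-carry (short the stock, invest proceeds at r, pay the dividends, go long the forward).
Profit at T = |F_mkt − F*| = |326.84 − 341.4935| = ¥14.65 per share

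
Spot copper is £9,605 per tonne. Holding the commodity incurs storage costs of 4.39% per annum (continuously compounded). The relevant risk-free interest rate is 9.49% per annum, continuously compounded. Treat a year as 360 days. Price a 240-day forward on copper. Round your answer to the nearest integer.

Net carry = r + u − y = 0.0949 + 0.0439 − 0.0000 = 0.1388
F = S·e^((r+u−y)T) = 9605 · e^(0.1388 × 240/360) = 9605 · e^0.092533
= 9605 × 1.096949 = £10,536 per tonne

£10,536 per tonne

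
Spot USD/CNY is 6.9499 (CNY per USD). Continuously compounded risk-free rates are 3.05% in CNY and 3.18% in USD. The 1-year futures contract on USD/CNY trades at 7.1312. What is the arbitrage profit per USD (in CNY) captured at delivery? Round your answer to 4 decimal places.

Fair futures: F* = S·e^(carry·T), with carry = (r_CNY − r_USD) = 0.0305 − 0.0318 = -0.0013
F* = 6.9499 · e^(-0.0013 × 12/12) = 6.9499 · e^-0.001300 = 6.9499 × 0.998701 = 6.9409
Market 7.1312 > fair 6.9409: forward overpriced → cash-and-carry (buy spot, short the forward).
At maturity, profit = |F_mkt − F*| = |7.1312 − 6.9409| = 0.1903 per USD (in CNY)

0.1903 per USD (in CNY)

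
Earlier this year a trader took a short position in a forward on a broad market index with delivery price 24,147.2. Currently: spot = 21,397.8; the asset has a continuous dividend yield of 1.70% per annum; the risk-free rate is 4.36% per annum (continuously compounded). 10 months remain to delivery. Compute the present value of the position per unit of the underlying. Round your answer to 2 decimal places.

2188.80

Current fair forward for the remaining 10 months: F = S·e^((r − q)·T), (r − q) = 0.0436 − 0.0170 = 0.0266
F = 21397.8 · e^(0.0266 × 10/12) = 21397.8 × 1.02241417 = 21877.4139
Value of long forward = (F − K)·e^(−rT) = (21877.4139 − 24147.2) · e^(−0.0436·10/12)
= -2269.7861 × 0.96431880 = -2188.80
Short position value = −(long value) = 2188.80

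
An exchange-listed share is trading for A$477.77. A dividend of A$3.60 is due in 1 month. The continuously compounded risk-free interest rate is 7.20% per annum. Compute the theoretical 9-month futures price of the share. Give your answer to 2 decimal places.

A$500.50

PV(dividends) I = 3.60·e^(−0.0720·1/12)
I = 3.5785
F = (S − I)·e^(rT) = (477.77 − 3.5785) · e^(0.0720·9/12)
= 474.1915 · e^0.054000 = 474.1915 × 1.055485 = A$500.50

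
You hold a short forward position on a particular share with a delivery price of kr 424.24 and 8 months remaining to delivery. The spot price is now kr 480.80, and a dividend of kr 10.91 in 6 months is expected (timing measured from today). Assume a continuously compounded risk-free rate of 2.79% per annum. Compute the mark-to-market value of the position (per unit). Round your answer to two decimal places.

-kr 53.62

PV(remaining dividends) I = 10.91·e^(−0.0279·6/12) = 10.7589
Current forward F = (S − I)·e^(rT) = (480.80 − 10.7589)·e^(0.0279·8/12) = 470.0411 × 1.018774 = 478.8657
Value (long) = (F − K)·e^(−rT) = (478.8657 − 424.24) × 0.981572 = 53.6191
Short position value = −(long value) = -kr 53.62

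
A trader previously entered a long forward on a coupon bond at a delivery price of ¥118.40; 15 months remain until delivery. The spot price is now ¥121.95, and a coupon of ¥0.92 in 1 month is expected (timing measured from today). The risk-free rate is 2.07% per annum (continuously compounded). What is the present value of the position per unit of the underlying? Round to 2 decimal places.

¥5.66

PV(remaining coupons) I = 0.92·e^(−0.0207·1/12) = 0.9184
Current forward F = (S − I)·e^(rT) = (121.95 − 0.9184)·e^(0.0207·15/12) = 121.0316 × 1.026213 = 124.2042
Value (long) = (F − K)·e^(−rT) = (124.2042 − 118.40) × 0.974457 = 5.6559
Value = ¥5.66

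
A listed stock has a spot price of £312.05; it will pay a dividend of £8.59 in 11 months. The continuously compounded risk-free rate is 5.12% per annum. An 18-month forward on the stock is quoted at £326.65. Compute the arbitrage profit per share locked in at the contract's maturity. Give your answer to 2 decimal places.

PV(dividends) I = 8.59·e^(−0.0512·11/12) = 8.1962
Fair forward F* = (S − I)·e^(rT) = (312.05 − 8.1962)·e^0.076800 = 303.8538 × 1.079826 = 328.1092
Market £326.65 < fair 328.1092: forward underpriced → reverse cash-and-carry (short the stock, invest proceeds at r, pay the dividends, go long the forward).
Profit at T = |F_mkt − F*| = |326.65 − 328.1092| = £1.46 per share

£1.46 per share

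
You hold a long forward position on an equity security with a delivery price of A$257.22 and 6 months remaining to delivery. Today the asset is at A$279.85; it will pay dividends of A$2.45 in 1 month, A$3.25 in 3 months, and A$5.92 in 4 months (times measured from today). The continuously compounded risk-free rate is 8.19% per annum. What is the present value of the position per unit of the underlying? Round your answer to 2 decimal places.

A$21.57

PV(remaining dividends) I = 2.45·e^(−0.0819·1/12) + 3.25·e^(−0.0819·3/12) + 5.92·e^(−0.0819·4/12) = 11.3780
Current forward F = (S − I)·e^(rT) = (279.85 − 11.3780)·e^(0.0819·6/12) = 268.4720 × 1.041800 = 279.6941
Value (long) = (F − K)·e^(−rT) = (279.6941 − 257.22) × 0.959877 = 21.5724
Value = A$21.57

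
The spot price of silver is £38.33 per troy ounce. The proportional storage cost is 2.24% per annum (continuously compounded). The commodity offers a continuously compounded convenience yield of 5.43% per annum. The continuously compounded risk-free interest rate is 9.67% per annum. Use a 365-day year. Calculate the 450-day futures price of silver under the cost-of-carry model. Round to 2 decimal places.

£41.52 per troy ounce

Net carry = r + u − y = 0.0967 + 0.0224 − 0.0543 = 0.0648
F = S·e^((r+u−y)T) = 38.33 · e^(0.0648 × 450/365) = 38.33 · e^0.079890
= 38.33 × 1.083168 = £41.52 per troy ounce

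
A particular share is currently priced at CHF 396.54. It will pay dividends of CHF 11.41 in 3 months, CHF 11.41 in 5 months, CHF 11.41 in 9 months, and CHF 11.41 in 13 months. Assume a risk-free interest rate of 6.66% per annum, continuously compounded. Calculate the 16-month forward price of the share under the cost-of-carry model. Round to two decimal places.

PV(dividends) I = 11.41·e^(−0.0666·3/12) + 11.41·e^(−0.0666·5/12) + 11.41·e^(−0.0666·9/12) + 11.41·e^(−0.0666·13/12)
I = 11.2216 + 11.0977 + 10.8541 + 10.6158 = 43.7892
F = (S − I)·e^(rT) = (396.54 − 43.7892) · e^(0.0666·16/12)
= 352.7508 · e^0.088800 = 352.7508 × 1.092862 = CHF 385.51

CHF 385.51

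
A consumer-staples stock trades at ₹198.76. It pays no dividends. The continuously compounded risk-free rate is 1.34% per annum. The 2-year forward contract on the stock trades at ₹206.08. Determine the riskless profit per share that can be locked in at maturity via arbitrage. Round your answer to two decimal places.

Fair forward: F* = S·e^(carry·T), with carry = r = 0.0134
F* = 198.76 · e^(0.0134 × 2) = 198.76 · e^0.026800 = 198.76 × 1.027162 = ₹204.1587
Market ₹206.08 > fair ₹204.1587: forward overpriced → cash-and-carry (buy spot, short the forward).
At maturity, profit = |F_mkt − F*| = |206.08 − 204.1587| = ₹1.92 per share

₹1.92 per share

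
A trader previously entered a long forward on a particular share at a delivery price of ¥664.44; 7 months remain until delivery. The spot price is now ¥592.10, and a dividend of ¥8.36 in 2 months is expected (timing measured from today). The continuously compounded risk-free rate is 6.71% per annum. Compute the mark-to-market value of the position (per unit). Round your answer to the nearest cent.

-¥55.10

PV(remaining dividends) I = 8.36·e^(−0.0671·2/12) = 8.2670
Current forward F = (S − I)·e^(rT) = (592.10 − 8.2670)·e^(0.0671·7/12) = 583.8330 × 1.039918 = 607.1384
Value (long) = (F − K)·e^(−rT) = (607.1384 − 664.44) × 0.961614 = -55.1020
Value = -¥55.10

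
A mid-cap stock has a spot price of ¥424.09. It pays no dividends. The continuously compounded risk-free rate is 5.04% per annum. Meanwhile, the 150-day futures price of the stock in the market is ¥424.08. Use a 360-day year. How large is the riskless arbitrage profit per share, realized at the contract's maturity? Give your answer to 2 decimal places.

Fair futures: F* = S·e^(carry·T), with carry = r = 0.0504
F* = 424.09 · e^(0.0504 × 150/360) = 424.09 · e^0.021000 = 424.09 × 1.021222 = ¥433.0900
Market ¥424.08 < fair ¥433.0900: forward underpriced → reverse cash-and-carry (short spot, go long the forward).
At maturity, profit = |F_mkt − F*| = |424.08 − 433.0900| = ¥9.01 per share

¥9.01 per share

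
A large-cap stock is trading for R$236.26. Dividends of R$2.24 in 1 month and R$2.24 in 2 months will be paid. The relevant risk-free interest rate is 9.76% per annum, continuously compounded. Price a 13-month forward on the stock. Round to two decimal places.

R$257.69

PV(dividends) I = 2.24·e^(−0.0976·1/12) + 2.24·e^(−0.0976·2/12)
I = 2.2219 + 2.2039 = 4.4258
F = (S − I)·e^(rT) = (236.26 − 4.4258) · e^(0.0976·13/12)
= 231.8342 · e^0.105733 = 231.8342 × 1.111525 = R$257.69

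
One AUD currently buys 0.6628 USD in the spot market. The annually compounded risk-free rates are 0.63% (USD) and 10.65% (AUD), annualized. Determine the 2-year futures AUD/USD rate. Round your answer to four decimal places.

0.5482

By covered interest parity, F = S · (1+r_USD)^T / (1+r_AUD)^T
= 0.6628 × 1.012640 / 1.224342 = 0.6628 × 0.827089
F = 0.5482 USD per AUD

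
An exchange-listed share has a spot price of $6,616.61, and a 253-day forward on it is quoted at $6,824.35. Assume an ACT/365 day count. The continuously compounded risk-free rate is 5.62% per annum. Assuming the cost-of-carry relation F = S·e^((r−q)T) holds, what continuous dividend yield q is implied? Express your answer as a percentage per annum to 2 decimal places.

1.16%

From F = S·e^((r−q)T): (r − q) = ln(F/S)/T
ln(6824.35/6616.61) = ln(1.031397) = 0.030914
(r − q) = 0.030914 / (253/365) = 0.044599
q = r − ln(F/S)/T = 0.0562 − 0.044599 = 0.011601
q = 1.16%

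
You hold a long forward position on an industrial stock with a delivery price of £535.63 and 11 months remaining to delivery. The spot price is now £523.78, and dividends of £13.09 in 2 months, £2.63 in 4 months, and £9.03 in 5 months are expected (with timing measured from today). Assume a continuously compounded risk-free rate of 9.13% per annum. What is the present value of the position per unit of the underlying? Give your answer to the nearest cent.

PV(remaining dividends) I = 13.09·e^(−0.0913·2/12) + 2.63·e^(−0.0913·4/12) + 9.03·e^(−0.0913·5/12) = 24.1364
Current forward F = (S − I)·e^(rT) = (523.78 − 24.1364)·e^(0.0913·11/12) = 499.6436 × 1.087294 = 543.2595
Value (long) = (F − K)·e^(−rT) = (543.2595 − 535.63) × 0.919715 = 7.0170
Value = £7.02

£7.02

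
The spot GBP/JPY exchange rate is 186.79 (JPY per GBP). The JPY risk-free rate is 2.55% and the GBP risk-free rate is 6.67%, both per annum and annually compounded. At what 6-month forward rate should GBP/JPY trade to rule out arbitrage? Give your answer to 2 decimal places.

183.15

By covered interest parity, F = S · (1+r_JPY)^T / (1+r_GBP)^T
= 186.79 × 1.012670 / 1.032812 = 186.79 × 0.980498
F = 183.15 JPY per GBP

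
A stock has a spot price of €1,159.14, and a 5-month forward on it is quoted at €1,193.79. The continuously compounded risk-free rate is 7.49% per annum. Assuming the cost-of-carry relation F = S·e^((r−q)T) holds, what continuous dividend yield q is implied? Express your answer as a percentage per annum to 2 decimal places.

From F = S·e^((r−q)T): (r − q) = ln(F/S)/T
ln(1193.79/1159.14) = ln(1.029893) = 0.029455
(r − q) = 0.029455 / (5/12) = 0.070692
q = r − ln(F/S)/T = 0.0749 − 0.070692 = 0.004208
q = 0.42%

0.42%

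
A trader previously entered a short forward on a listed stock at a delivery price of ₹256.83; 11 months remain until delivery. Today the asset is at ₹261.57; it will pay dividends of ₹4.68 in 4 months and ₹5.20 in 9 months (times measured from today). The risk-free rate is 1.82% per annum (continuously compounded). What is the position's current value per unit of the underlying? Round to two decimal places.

₹0.79

PV(remaining dividends) I = 4.68·e^(−0.0182·4/12) + 5.20·e^(−0.0182·9/12) = 9.7812
Current forward F = (S − I)·e^(rT) = (261.57 − 9.7812)·e^(0.0182·11/12) = 251.7888 × 1.016823 = 256.0246
Value (long) = (F − K)·e^(−rT) = (256.0246 − 256.83) × 0.983455 = -0.7921
Short position value = −(long value) = ₹0.79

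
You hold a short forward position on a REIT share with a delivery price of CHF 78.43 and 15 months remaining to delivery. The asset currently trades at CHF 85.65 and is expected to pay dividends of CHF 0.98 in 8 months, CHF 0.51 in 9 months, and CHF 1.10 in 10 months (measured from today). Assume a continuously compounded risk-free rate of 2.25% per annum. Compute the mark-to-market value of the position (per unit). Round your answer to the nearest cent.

-CHF 6.85

PV(remaining dividends) I = 0.98·e^(−0.0225·8/12) + 0.51·e^(−0.0225·9/12) + 1.10·e^(−0.0225·10/12) = 2.5464
Current forward F = (S − I)·e^(rT) = (85.65 − 2.5464)·e^(0.0225·15/12) = 83.1036 × 1.028524 = 85.4740
Value (long) = (F − K)·e^(−rT) = (85.4740 − 78.43) × 0.972267 = 6.8486
Short position value = −(long value) = -CHF 6.85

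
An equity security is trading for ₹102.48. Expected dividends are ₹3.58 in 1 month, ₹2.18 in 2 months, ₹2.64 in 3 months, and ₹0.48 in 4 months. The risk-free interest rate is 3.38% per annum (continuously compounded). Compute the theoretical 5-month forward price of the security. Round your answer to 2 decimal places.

₹94.98

PV(dividends) I = 3.58·e^(−0.0338·1/12) + 2.18·e^(−0.0338·2/12) + 2.64·e^(−0.0338·3/12) + 0.48·e^(−0.0338·4/12)
I = 3.5699 + 2.1678 + 2.6178 + 0.4746 = 8.8301
F = (S − I)·e^(rT) = (102.48 − 8.8301) · e^(0.0338·5/12)
= 93.6499 · e^0.014083 = 93.6499 × 1.014183 = ₹94.98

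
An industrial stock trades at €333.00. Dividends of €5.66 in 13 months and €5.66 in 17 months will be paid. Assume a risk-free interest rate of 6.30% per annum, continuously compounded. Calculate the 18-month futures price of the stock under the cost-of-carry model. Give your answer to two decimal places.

PV(dividends) I = 5.66·e^(−0.0630·13/12) + 5.66·e^(−0.0630·17/12)
I = 5.2866 + 5.1767 = 10.4633
F = (S − I)·e^(rT) = (333.00 − 10.4633) · e^(0.0630·18/12)
= 322.5367 · e^0.094500 = 322.5367 × 1.099109 = €354.50

€354.50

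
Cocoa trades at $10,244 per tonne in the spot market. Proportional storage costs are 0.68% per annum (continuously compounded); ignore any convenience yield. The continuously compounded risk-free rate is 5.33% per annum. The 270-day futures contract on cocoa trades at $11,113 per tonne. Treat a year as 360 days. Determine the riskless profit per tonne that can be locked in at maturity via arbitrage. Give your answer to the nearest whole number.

$397 per tonne

Fair futures: F* = S·e^(carry·T), with carry = (r + u) = 0.0533 + 0.0068 = 0.0601
F* = 10244 · e^(0.0601 × 270/360) = 10244 · e^0.045075 = 10244 × 1.046106 = $10716.3099
Market $11113 > fair $10716.3099: forward overpriced → cash-and-carry (buy spot, short the forward).
At maturity, profit = |F_mkt − F*| = |11113 − 10716.3099| = $397 per tonne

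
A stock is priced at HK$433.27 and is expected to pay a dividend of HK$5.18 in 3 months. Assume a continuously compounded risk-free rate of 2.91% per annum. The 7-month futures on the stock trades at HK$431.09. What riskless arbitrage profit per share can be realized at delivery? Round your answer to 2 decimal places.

PV(dividends) I = 5.18·e^(−0.0291·3/12) = 5.1425
Fair futures F* = (S − I)·e^(rT) = (433.27 − 5.1425)·e^0.016975 = 428.1275 × 1.017120 = 435.4570
Market HK$431.09 < fair 435.4570: forward underpriced → reverse cash-and-carry (short the stock, invest proceeds at r, pay the dividends, go long the forward).
Profit at T = |F_mkt − F*| = |431.09 − 435.4570| = HK$4.37 per share

HK$4.37 per share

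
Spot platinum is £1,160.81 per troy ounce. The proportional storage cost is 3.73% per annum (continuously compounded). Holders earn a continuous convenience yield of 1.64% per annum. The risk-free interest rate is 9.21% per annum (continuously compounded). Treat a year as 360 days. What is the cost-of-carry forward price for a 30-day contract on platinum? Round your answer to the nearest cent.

£1,171.79 per troy ounce

Net carry = r + u − y = 0.0921 + 0.0373 − 0.0164 = 0.1130
F = S·e^((r+u−y)T) = 1160.81 · e^(0.1130 × 30/360) = 1160.81 · e^0.00941667
= 1160.81 × 1.00946115 = £1,171.79 per troy ounce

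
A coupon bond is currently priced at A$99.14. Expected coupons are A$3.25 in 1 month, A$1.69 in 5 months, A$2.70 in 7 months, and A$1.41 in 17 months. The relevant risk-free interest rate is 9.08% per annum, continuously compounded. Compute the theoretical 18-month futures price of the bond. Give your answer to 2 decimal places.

A$103.69

PV(coupons) I = 3.25·e^(−0.0908·1/12) + 1.69·e^(−0.0908·5/12) + 2.70·e^(−0.0908·7/12) + 1.41·e^(−0.0908·17/12)
I = 3.2255 + 1.6273 + 2.5607 + 1.2398 = 8.6533
F = (S − I)·e^(rT) = (99.14 − 8.6533) · e^(0.0908·18/12)
= 90.4867 · e^0.136200 = 90.4867 × 1.145911 = A$103.69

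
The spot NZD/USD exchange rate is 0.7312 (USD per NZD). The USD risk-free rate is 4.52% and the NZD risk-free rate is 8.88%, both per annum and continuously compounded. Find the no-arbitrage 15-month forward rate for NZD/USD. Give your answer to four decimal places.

0.6924

F = S·e^((r_USD − r_NZD)T) = 0.7312 · e^((0.0452 − 0.0888) × 15/12)
= 0.7312 · e^-0.054500 = 0.7312 × 0.946959
F = 0.6924 USD per NZD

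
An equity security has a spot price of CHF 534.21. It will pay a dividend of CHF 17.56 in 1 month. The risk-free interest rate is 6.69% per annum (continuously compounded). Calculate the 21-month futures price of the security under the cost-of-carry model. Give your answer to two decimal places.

PV(dividends) I = 17.56·e^(−0.0669·1/12)
I = 17.4624
F = (S − I)·e^(rT) = (534.21 − 17.4624) · e^(0.0669·21/12)
= 516.7476 · e^0.117075 = 516.7476 × 1.124204 = CHF 580.93

CHF 580.93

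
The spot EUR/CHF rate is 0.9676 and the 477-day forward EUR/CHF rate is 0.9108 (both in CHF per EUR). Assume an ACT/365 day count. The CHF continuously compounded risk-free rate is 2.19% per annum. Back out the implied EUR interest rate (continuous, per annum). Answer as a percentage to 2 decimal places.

6.82%

F = S·e^((r_CHF − r_EUR)T) ⇒ r_EUR = r_CHF − ln(F/S)/T
ln(0.9108/0.9676) = -0.060495; /(477/365) = -0.046291
r_EUR = 0.0219 + 0.046291 = 0.068191
r_EUR = 6.82%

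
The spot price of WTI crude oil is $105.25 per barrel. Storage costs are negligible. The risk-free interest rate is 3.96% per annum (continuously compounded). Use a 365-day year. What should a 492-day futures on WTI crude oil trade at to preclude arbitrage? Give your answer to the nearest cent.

$111.02 per barrel

F = S·e^(rT) = 105.25 · e^(0.0396 × 492/365) = 105.25 · e^0.053379
= 105.25 × 1.054829 = $111.02 per barrel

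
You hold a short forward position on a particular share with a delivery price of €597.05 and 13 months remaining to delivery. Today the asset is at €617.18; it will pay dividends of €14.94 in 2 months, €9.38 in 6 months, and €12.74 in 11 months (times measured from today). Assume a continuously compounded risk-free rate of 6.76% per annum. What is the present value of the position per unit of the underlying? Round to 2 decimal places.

-€26.48

PV(remaining dividends) I = 14.94·e^(−0.0676·2/12) + 9.38·e^(−0.0676·6/12) + 12.74·e^(−0.0676·11/12) = 35.8154
Current forward F = (S − I)·e^(rT) = (617.18 − 35.8154)·e^(0.0676·13/12) = 581.3646 × 1.075982 = 625.5378
Value (long) = (F − K)·e^(−rT) = (625.5378 − 597.05) × 0.929384 = 26.4761
Short position value = −(long value) = -€26.48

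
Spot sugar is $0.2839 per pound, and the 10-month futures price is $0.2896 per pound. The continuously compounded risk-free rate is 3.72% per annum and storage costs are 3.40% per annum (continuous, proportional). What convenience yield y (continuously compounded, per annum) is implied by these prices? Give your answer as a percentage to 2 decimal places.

4.73%

F = S·e^((r+u−y)T) ⇒ (r+u−y) = ln(F/S)/T
ln(0.2896/0.2839) = 0.019879; /T ⇒ 0.023855
y = r + u − ln(F/S)/T = 0.0372 + 0.0340 − 0.023855 = 0.047345
y = 4.73%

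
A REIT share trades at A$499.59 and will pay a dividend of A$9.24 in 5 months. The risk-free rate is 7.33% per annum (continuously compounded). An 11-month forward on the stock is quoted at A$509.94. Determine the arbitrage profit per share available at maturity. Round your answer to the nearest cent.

A$14.79 per share

PV(dividends) I = 9.24·e^(−0.0733·5/12) = 8.9621
Fair forward F* = (S − I)·e^(rT) = (499.59 − 8.9621)·e^0.067192 = 490.6279 × 1.069501 = 524.7270
Market A$509.94 < fair 524.7270: forward underpriced → reverse cash-and-carry (short the stock, invest proceeds at r, pay the dividends, go long the forward).
Profit at T = |F_mkt − F*| = |509.94 − 524.7270| = A$14.79 per share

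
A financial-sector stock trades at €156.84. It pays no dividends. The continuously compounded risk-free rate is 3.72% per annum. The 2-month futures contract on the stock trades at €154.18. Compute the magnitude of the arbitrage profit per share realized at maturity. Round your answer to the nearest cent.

€3.64 per share

Fair futures: F* = S·e^(carry·T), with carry = r = 0.0372
F* = 156.84 · e^(0.0372 × 2/12) = 156.84 · e^0.006200 = 156.84 × 1.006219 = €157.8154
Market €154.18 < fair €157.8154: forward underpriced → reverse cash-and-carry (short spot, go long the forward).
At maturity, profit = |F_mkt − F*| = |154.18 − 157.8154| = €3.64 per share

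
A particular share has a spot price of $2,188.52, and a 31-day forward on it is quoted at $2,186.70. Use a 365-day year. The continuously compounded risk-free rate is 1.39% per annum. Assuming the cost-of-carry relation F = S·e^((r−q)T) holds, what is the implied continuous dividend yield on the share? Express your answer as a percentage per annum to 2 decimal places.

2.37%

From F = S·e^((r−q)T): (r − q) = ln(F/S)/T
ln(2186.70/2188.52) = ln(0.999168) = -0.000832
(r − q) = -0.000832 / (31/365) = -0.009796
q = r − ln(F/S)/T = 0.0139 + 0.009796 = 0.023696
q = 2.37%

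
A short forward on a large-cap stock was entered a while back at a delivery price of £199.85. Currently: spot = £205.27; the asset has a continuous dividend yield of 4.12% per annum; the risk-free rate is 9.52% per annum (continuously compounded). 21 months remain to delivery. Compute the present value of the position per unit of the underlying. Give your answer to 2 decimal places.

Current fair forward for the remaining 21 months: F = S·e^((r − q)·T), (r − q) = 0.0952 − 0.0412 = 0.0540
F = 205.27 · e^(0.0540 × 21/12) = 205.27 × 1.099109 = 225.6141
Value of long forward = (F − K)·e^(−rT) = (225.6141 − 199.85) · e^(−0.0952·21/12)
= 25.7641 × 0.846538 = 21.81
Short position value = −(long value) = -£21.81

-£21.81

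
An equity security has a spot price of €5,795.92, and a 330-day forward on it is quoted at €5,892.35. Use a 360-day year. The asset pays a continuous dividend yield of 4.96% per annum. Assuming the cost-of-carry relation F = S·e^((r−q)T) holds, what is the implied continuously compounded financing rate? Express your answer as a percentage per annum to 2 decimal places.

From F = S·e^((r−q)T): (r − q) = ln(F/S)/T
ln(5892.35/5795.92) = ln(1.016638) = 0.016501
(r − q) = 0.016501 / (330/360) = 0.018001
r = ln(F/S)/T + q = 0.018001 + 0.0496 = 0.067601
r = 6.76%

6.76%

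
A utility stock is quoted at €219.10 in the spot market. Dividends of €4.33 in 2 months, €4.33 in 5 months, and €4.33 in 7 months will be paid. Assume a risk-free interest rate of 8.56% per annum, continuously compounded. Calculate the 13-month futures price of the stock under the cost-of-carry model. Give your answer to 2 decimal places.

€226.60

PV(dividends) I = 4.33·e^(−0.0856·2/12) + 4.33·e^(−0.0856·5/12) + 4.33·e^(−0.0856·7/12)
I = 4.2687 + 4.1783 + 4.1191 = 12.5661
F = (S − I)·e^(rT) = (219.10 − 12.5661) · e^(0.0856·13/12)
= 206.5339 · e^0.092733 = 206.5339 × 1.097169 = €226.60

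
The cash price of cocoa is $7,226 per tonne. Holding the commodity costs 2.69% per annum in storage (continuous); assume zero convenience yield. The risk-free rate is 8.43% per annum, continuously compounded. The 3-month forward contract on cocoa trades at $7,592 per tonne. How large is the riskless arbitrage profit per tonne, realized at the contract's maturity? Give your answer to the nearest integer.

Fair forward: F* = S·e^(carry·T), with carry = (r + u) = 0.0843 + 0.0269 = 0.1112
F* = 7226 · e^(0.1112 × 3/12) = 7226 · e^0.027800 = 7226 × 1.028190 = $7429.7009
Market $7592 > fair $7429.7009: forward overpriced → cash-and-carry (buy spot, short the forward).
At maturity, profit = |F_mkt − F*| = |7592 − 7429.7009| = $162 per tonne

$162 per tonne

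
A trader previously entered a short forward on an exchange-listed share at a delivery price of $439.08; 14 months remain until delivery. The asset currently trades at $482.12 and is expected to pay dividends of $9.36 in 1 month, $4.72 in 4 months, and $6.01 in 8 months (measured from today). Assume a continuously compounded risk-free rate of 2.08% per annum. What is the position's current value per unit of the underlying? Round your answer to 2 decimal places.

-$33.61

PV(remaining dividends) I = 9.36·e^(−0.0208·1/12) + 4.72·e^(−0.0208·4/12) + 6.01·e^(−0.0208·8/12) = 19.9584
Current forward F = (S − I)·e^(rT) = (482.12 − 19.9584)·e^(0.0208·14/12) = 462.1616 × 1.024563 = 473.5137
Value (long) = (F − K)·e^(−rT) = (473.5137 − 439.08) × 0.976025 = 33.6082
Short position value = −(long value) = -$33.61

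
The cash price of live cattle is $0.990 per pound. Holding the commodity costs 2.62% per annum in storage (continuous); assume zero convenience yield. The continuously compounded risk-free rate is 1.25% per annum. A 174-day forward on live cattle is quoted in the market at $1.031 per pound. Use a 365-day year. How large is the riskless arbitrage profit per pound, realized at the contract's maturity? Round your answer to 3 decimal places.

Fair forward: F* = S·e^(carry·T), with carry = (r + u) = 0.0125 + 0.0262 = 0.0387
F* = 0.990 · e^(0.0387 × 174/365) = 0.990 · e^0.018449 = 0.990 × 1.018620 = $1.0084
Market $1.031 > fair $1.0084: forward overpriced → cash-and-carry (buy spot, short the forward).
At maturity, profit = |F_mkt − F*| = |1.031 − 1.0084| = $0.023 per pound

$0.023 per pound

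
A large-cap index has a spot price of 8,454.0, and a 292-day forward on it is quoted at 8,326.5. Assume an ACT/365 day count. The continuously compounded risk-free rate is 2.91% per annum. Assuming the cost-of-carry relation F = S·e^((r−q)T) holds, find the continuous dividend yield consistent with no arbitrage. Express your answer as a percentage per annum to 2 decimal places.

4.81%

From F = S·e^((r−q)T): (r − q) = ln(F/S)/T
ln(8326.5/8454.0) = ln(0.984918) = -0.015197
(r − q) = -0.015197 / (292/365) = -0.018996
q = r − ln(F/S)/T = 0.0291 + 0.018996 = 0.048096
q = 4.81%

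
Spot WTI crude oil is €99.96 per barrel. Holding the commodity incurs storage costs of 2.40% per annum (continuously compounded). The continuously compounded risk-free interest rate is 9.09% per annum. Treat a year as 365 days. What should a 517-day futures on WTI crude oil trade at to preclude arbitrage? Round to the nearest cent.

Net carry = r + u − y = 0.0909 + 0.0240 − 0.0000 = 0.1149
F = S·e^((r+u−y)T) = 99.96 · e^(0.1149 × 517/365) = 99.96 · e^0.162749
= 99.96 × 1.176741 = €117.63 per barrel

€117.63 per barrel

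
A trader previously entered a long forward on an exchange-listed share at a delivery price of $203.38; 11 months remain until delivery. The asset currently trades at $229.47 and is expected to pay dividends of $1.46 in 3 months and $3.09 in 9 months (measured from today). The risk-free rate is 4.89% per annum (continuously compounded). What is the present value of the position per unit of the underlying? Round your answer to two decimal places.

$30.58

PV(remaining dividends) I = 1.46·e^(−0.0489·3/12) + 3.09·e^(−0.0489·9/12) = 4.4210
Current forward F = (S − I)·e^(rT) = (229.47 − 4.4210)·e^(0.0489·11/12) = 225.0490 × 1.045845 = 235.3664
Value (long) = (F − K)·e^(−rT) = (235.3664 − 203.38) × 0.956165 = 30.5843
Value = $30.58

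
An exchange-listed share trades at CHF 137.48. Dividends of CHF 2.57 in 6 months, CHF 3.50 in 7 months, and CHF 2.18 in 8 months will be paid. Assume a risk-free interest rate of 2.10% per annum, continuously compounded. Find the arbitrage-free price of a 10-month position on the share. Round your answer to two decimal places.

PV(dividends) I = 2.57·e^(−0.0210·6/12) + 3.50·e^(−0.0210·7/12) + 2.18·e^(−0.0210·8/12)
I = 2.5432 + 3.4574 + 2.1497 = 8.1503
F = (S − I)·e^(rT) = (137.48 − 8.1503) · e^(0.0210·10/12)
= 129.3297 · e^0.017500 = 129.3297 × 1.017654 = CHF 131.61

CHF 131.61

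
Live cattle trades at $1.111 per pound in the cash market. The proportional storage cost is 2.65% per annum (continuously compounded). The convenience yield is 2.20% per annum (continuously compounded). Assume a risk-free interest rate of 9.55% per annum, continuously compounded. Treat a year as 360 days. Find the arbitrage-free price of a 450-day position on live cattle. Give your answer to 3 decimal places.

Net carry = r + u − y = 0.0955 + 0.0265 − 0.0220 = 0.1000
F = S·e^((r+u−y)T) = 1.111 · e^(0.1000 × 450/360) = 1.111 · e^0.125000
= 1.111 × 1.133148 = $1.259 per pound

$1.259 per pound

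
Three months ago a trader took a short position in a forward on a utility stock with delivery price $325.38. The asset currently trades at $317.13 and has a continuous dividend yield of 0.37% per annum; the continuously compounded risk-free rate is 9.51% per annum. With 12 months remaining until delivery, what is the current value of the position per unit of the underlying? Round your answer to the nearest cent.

Current fair forward for the remaining 12 months: F = S·e^((r − q)·T), (r − q) = 0.0951 − 0.0037 = 0.0914
F = 317.13 · e^(0.0914 × 12/12) = 317.13 × 1.095707 = 347.4816
Value of long forward = (F − K)·e^(−rT) = (347.4816 − 325.38) · e^(−0.0951·12/12)
= 22.1016 × 0.909282 = 20.10
Short position value = −(long value) = -$20.10

-$20.10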